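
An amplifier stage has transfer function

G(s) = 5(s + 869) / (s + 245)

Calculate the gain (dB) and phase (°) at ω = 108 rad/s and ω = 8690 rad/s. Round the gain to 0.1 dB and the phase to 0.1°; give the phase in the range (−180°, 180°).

At s = jω = j108:
zero (s+869): 869 + j108 → |·| = √(869²+108²) = √766825 ≈ 875.69, ∠ = arctan(108/869) ≈ 7.08°
pole (s+245): 245 + j108 → |·| = √(245²+108²) = √71689 ≈ 267.75, ∠ = arctan(108/245) ≈ 23.79°
|G| = 5 · 875.69 / 267.75 ≈ 16.353
Gain = 20 log₁₀(16.353) ≈ 24.27 dB
∠G = 7.08° − 23.79° = -16.71°

At s = jω = j8690:
zero (s+869): 869 + j8690 → |·| = √(869²+8690²) = √76271261 ≈ 8733.3, ∠ = arctan(8690/869) ≈ 84.29°
pole (s+245): 245 + j8690 → |·| = √(245²+8690²) = √75576125 ≈ 8693.5, ∠ = arctan(8690/245) ≈ 88.39°
|G| = 5 · 8733.3 / 8693.5 ≈ 5.0229
Gain = 20 log₁₀(5.0229) ≈ 14.02 dB
∠G = 84.29° − 88.39° = -4.10°

ω = 108: 24.3 dB, -16.7°; ω = 8690: 14.0 dB, -4.1°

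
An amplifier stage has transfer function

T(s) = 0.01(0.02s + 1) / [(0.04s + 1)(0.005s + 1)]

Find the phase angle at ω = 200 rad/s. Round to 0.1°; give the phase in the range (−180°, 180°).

At ω = 200 rad/s:
zero (1 + j200·0.02) = 1 + j4 → |·| ≈ 4.1231, ∠ ≈ 75.96°
pole (1 + j200·0.04) = 1 + j8 → |·| ≈ 8.0623, ∠ ≈ 82.87°
pole (1 + j200·0.005) = 1 + j1 → |·| ≈ 1.4142, ∠ ≈ 45.00°
∠T = (75.96°) − (82.87° + 45.00°) = -51.91°

-51.9°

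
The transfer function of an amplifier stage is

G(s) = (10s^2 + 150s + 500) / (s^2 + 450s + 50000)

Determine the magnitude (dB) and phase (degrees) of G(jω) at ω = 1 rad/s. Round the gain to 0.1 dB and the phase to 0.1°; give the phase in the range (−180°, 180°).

Substitute s = j1:
Numerator: 10(j1)^2 + 150(j1) + 500 = 490 + j150
Denominator: (j1)^2 + 450(j1) + 50000 = 49999 + j450
|N| = √(490² + 150²) ≈ 512.45, ∠N ≈ 17.02°
|D| = √(49999² + 450²) ≈ 50001, ∠D ≈ 0.52°
|G| = 512.45 / 50001 ≈ 0.010249
Gain = 20 log₁₀(0.010249) ≈ -39.79 dB
∠G = 17.02° − 0.52° = 16.50°

-39.8 dB, 16.5°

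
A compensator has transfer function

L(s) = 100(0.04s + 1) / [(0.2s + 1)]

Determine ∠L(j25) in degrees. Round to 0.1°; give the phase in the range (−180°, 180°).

At ω = 25 rad/s:
zero (1 + j25·0.04) = 1 + j1 → |·| ≈ 1.4142, ∠ ≈ 45.00°
pole (1 + j25·0.2) = 1 + j5 → |·| ≈ 5.099, ∠ ≈ 78.69°
∠L = (45.00°) − (78.69°) = -33.69°

-33.7°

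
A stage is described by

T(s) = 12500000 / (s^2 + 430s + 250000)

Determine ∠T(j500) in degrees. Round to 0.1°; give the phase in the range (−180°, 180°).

-90.0°

At s = jω = j500:
quadratic: (j500)² + 430·j500 + 250000 = 0 + j215000 → |·| ≈ 2.15e+05, ∠ ≈ 90.00°
∠T = 0.00° − 90.00° = -90.00°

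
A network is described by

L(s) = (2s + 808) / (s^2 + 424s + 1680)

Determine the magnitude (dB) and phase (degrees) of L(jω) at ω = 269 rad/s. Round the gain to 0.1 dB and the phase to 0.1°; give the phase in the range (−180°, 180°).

Substitute s = j269:
Numerator: 2(j269) + 808 = 808 + j538
Denominator: (j269)^2 + 424(j269) + 1680 = -70681 + j114056
|N| = √(808² + 538²) ≈ 970.73, ∠N ≈ 33.66°
|D| = √(70681² + 114056²) ≈ 1.3418e+05, ∠D ≈ 121.79°
|L| = 970.73 / 1.3418e+05 ≈ 0.0072345
Gain = 20 log₁₀(0.0072345) ≈ -42.81 dB
∠L = 33.66° − 121.79° = -88.13°

-42.8 dB, -88.1°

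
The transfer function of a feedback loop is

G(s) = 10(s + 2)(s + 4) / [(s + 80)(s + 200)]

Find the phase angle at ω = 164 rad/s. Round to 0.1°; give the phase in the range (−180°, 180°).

74.6°

At s = jω = j164:
zero (s+2): 2 + j164 → |·| = √(2²+164²) = √26900 ≈ 164.01, ∠ = arctan(164/2) ≈ 89.30°
zero (s+4): 4 + j164 → |·| = √(4²+164²) = √26912 ≈ 164.05, ∠ = arctan(164/4) ≈ 88.60°
pole (s+80): 80 + j164 → |·| = √(80²+164²) = √33296 ≈ 182.47, ∠ = arctan(164/80) ≈ 64.00°
pole (s+200): 200 + j164 → |·| = √(200²+164²) = √66896 ≈ 258.64, ∠ = arctan(164/200) ≈ 39.35°
∠G = 177.90° − 103.35° = 74.55°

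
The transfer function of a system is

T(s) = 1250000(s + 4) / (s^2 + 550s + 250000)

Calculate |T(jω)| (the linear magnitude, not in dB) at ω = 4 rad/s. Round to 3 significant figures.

At s = jω = j4:
zero (s+4): 4 + j4 → |·| = √(4²+4²) = √32 ≈ 5.6569, ∠ = arctan(4/4) ≈ 45.00°
quadratic: (j4)² + 550·j4 + 250000 = 249984 + j2200 → |·| ≈ 2.4999e+05, ∠ ≈ 0.50°
|T| = 1250000 · 5.6569 / 2.4999e+05 ≈ 28.286

28.3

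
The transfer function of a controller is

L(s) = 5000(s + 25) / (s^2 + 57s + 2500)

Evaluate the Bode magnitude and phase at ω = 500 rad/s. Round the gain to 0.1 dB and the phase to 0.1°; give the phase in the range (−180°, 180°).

20.0 dB, -86.3°

At s = jω = j500:
zero (s+25): 25 + j500 → |·| = √(25²+500²) = √250625 ≈ 500.62, ∠ = arctan(500/25) ≈ 87.14°
quadratic: (j500)² + 57·j500 + 2500 = -247500 + j28500 → |·| ≈ 2.4914e+05, ∠ ≈ 173.43°
|L| = 5000 · 500.62 / 2.4914e+05 ≈ 10.047
Gain = 20 log₁₀(10.047) ≈ 20.04 dB
∠L = 87.14° − 173.43° = -86.29°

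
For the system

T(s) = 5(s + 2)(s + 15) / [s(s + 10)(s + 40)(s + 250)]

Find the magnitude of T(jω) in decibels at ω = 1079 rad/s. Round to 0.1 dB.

At s = jω = j1079:
zero (s+2): 2 + j1079 → |·| = √(2²+1079²) = √1164245 ≈ 1079, ∠ = arctan(1079/2) ≈ 89.89°
zero (s+15): 15 + j1079 → |·| = √(15²+1079²) = √1164466 ≈ 1079.1, ∠ = arctan(1079/15) ≈ 89.20°
pole (s+10): 10 + j1079 → |·| = √(10²+1079²) = √1164341 ≈ 1079, ∠ = arctan(1079/10) ≈ 89.47°
pole (s+40): 40 + j1079 → |·| = √(40²+1079²) = √1165841 ≈ 1079.7, ∠ = arctan(1079/40) ≈ 87.88°
pole (s+250): 250 + j1079 → |·| = √(250²+1079²) = √1226741 ≈ 1107.6, ∠ = arctan(1079/250) ≈ 76.95°
pole at origin: |s| = 1079, ∠ = 90.00° (in denominator)
|T| = 5 · 1.1643e+06 / 1.3923e+12 ≈ 4.1812e-06
Gain = 20 log₁₀(4.1812e-06) ≈ -107.57 dB

-107.6 dB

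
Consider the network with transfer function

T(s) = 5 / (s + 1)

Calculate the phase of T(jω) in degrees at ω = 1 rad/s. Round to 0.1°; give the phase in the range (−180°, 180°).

At s = jω = j1:
pole (s+1): 1 + j1 → |·| = √(1²+1²) = √2 ≈ 1.4142, ∠ = arctan(1/1) ≈ 45.00°
∠T = 0.00° − 45.00° = -45.00°

-45.0°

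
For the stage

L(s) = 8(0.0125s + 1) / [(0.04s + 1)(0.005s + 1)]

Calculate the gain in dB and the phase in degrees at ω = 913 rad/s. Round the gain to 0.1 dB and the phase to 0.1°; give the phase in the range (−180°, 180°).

-5.4 dB, -81.1°

At ω = 913 rad/s:
zero (1 + j913·0.0125) = 1 + j11.4125 → |·| ≈ 11.456, ∠ ≈ 84.99°
pole (1 + j913·0.04) = 1 + j36.52 → |·| ≈ 36.534, ∠ ≈ 88.43°
pole (1 + j913·0.005) = 1 + j4.565 → |·| ≈ 4.6732, ∠ ≈ 77.64°
|L| = 8 · 11.456 / (36.534 · 4.6732) ≈ 0.5368
Gain = 20 log₁₀(0.5368) ≈ -5.40 dB
∠L = (84.99°) − (88.43° + 77.64°) = -81.08°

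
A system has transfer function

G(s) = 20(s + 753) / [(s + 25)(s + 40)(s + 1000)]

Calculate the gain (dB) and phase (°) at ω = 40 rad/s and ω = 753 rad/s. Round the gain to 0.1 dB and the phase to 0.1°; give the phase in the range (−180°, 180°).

ω = 40: -45.0 dB, -102.2°; ω = 753: -90.5 dB, -167.0°

At s = jω = j40:
zero (s+753): 753 + j40 → |·| = √(753²+40²) = √568609 ≈ 754.06, ∠ = arctan(40/753) ≈ 3.04°
pole (s+25): 25 + j40 → |·| = √(25²+40²) = √2225 ≈ 47.17, ∠ = arctan(40/25) ≈ 57.99°
pole (s+40): 40 + j40 → |·| = √(40²+40²) = √3200 ≈ 56.569, ∠ = arctan(40/40) ≈ 45.00°
pole (s+1000): 1000 + j40 → |·| = √(1000²+40²) = √1001600 ≈ 1000.8, ∠ = arctan(40/1000) ≈ 2.29°
|G| = 20 · 754.06 / 2.6705e+06 ≈ 0.0056473
Gain = 20 log₁₀(0.0056473) ≈ -44.96 dB
∠G = 3.04° − 105.28° = -102.24°

At s = jω = j753:
zero (s+753): 753 + j753 → |·| = √(753²+753²) = √1134018 ≈ 1064.9, ∠ = arctan(753/753) ≈ 45.00°
pole (s+25): 25 + j753 → |·| = √(25²+753²) = √567634 ≈ 753.41, ∠ = arctan(753/25) ≈ 88.10°
pole (s+40): 40 + j753 → |·| = √(40²+753²) = √568609 ≈ 754.06, ∠ = arctan(753/40) ≈ 86.96°
pole (s+1000): 1000 + j753 → |·| = √(1000²+753²) = √1567009 ≈ 1251.8, ∠ = arctan(753/1000) ≈ 36.98°
|G| = 20 · 1064.9 / 7.1117e+08 ≈ 2.9948e-05
Gain = 20 log₁₀(2.9948e-05) ≈ -90.47 dB
∠G = 45.00° − 212.04° = -167.04°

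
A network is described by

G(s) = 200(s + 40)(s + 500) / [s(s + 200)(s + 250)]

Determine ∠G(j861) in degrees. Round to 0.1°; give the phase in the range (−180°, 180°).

-93.5°

At s = jω = j861:
zero (s+40): 40 + j861 → |·| = √(40²+861²) = √742921 ≈ 861.93, ∠ = arctan(861/40) ≈ 87.34°
zero (s+500): 500 + j861 → |·| = √(500²+861²) = √991321 ≈ 995.65, ∠ = arctan(861/500) ≈ 59.86°
pole (s+200): 200 + j861 → |·| = √(200²+861²) = √781321 ≈ 883.92, ∠ = arctan(861/200) ≈ 76.92°
pole (s+250): 250 + j861 → |·| = √(250²+861²) = √803821 ≈ 896.56, ∠ = arctan(861/250) ≈ 73.81°
pole at origin: |s| = 861, ∠ = 90.00° (in denominator)
∠G = 147.20° − 240.73° = -93.53°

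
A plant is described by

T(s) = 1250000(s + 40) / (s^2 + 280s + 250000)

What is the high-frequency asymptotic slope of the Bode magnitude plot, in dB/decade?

Each pole contributes −20 dB/decade at high frequency; each zero contributes +20 dB/decade.
Net: 1 zero(s) − 2 pole(s) → -20 dB/decade.

-20 dB/decade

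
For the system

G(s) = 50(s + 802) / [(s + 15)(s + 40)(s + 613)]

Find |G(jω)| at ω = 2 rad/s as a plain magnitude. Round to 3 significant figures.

0.108

At s = jω = j2:
zero (s+802): 802 + j2 → |·| = √(802²+2²) = √643208 ≈ 802, ∠ = arctan(2/802) ≈ 0.14°
pole (s+15): 15 + j2 → |·| = √(15²+2²) = √229 ≈ 15.133, ∠ = arctan(2/15) ≈ 7.59°
pole (s+40): 40 + j2 → |·| = √(40²+2²) = √1604 ≈ 40.05, ∠ = arctan(2/40) ≈ 2.86°
pole (s+613): 613 + j2 → |·| = √(613²+2²) = √375773 ≈ 613, ∠ = arctan(2/613) ≈ 0.19°
|G| = 50 · 802 / 3.7152e+05 ≈ 0.10793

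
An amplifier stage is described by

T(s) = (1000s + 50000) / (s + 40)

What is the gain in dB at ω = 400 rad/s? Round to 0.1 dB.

60.0 dB

Substitute s = j400:
Numerator: 1000(j400) + 50000 = 50000 + j400000
Denominator: (j400) + 40 = 40 + j400
|N| = √(50000² + 400000²) ≈ 4.0311e+05, ∠N ≈ 82.87°
|D| = √(40² + 400²) ≈ 402, ∠D ≈ 84.29°
|T| = 4.0311e+05 / 402 ≈ 1002.8
Gain = 20 log₁₀(1002.8) ≈ 60.02 dB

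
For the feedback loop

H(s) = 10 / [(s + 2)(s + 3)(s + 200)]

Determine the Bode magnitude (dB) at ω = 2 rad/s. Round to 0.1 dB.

At s = jω = j2:
pole (s+2): 2 + j2 → |·| = √(2²+2²) = √8 ≈ 2.8284, ∠ = arctan(2/2) ≈ 45.00°
pole (s+3): 3 + j2 → |·| = √(3²+2²) = √13 ≈ 3.6056, ∠ = arctan(2/3) ≈ 33.69°
pole (s+200): 200 + j2 → |·| = √(200²+2²) = √40004 ≈ 200.01, ∠ = arctan(2/200) ≈ 0.57°
|H| = 10 / 2039.7 ≈ 0.0049027
Gain = 20 log₁₀(0.0049027) ≈ -46.19 dB

-46.2 dB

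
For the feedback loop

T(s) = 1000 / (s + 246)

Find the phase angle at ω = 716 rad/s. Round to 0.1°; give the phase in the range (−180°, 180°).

-71.0°

Substitute s = j716:
Numerator: 1000 = 1000 + j0
Denominator: (j716) + 246 = 246 + j716
|N| = √(1000² + 0²) ≈ 1000, ∠N ≈ 0.00°
|D| = √(246² + 716²) ≈ 757.08, ∠D ≈ 71.04°
∠T = 0.00° − 71.04° = -71.04°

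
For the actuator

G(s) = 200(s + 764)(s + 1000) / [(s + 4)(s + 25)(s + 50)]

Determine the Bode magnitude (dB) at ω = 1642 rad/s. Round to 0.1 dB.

At s = jω = j1642:
zero (s+764): 764 + j1642 → |·| = √(764²+1642²) = √3279860 ≈ 1811, ∠ = arctan(1642/764) ≈ 65.05°
zero (s+1000): 1000 + j1642 → |·| = √(1000²+1642²) = √3696164 ≈ 1922.5, ∠ = arctan(1642/1000) ≈ 58.66°
pole (s+4): 4 + j1642 → |·| = √(4²+1642²) = √2696180 ≈ 1642, ∠ = arctan(1642/4) ≈ 89.86°
pole (s+25): 25 + j1642 → |·| = √(25²+1642²) = √2696789 ≈ 1642.2, ∠ = arctan(1642/25) ≈ 89.13°
pole (s+50): 50 + j1642 → |·| = √(50²+1642²) = √2698664 ≈ 1642.8, ∠ = arctan(1642/50) ≈ 88.26°
|G| = 200 · 3.4816e+06 / 4.4298e+09 ≈ 0.15719
Gain = 20 log₁₀(0.15719) ≈ -16.07 dB

-16.1 dB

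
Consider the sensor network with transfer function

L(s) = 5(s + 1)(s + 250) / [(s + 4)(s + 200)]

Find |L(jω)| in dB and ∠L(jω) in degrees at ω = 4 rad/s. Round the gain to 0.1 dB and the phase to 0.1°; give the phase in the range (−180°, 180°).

At s = jω = j4:
zero (s+1): 1 + j4 → |·| = √(1²+4²) = √17 ≈ 4.1231, ∠ = arctan(4/1) ≈ 75.96°
zero (s+250): 250 + j4 → |·| = √(250²+4²) = √62516 ≈ 250.03, ∠ = arctan(4/250) ≈ 0.92°
pole (s+4): 4 + j4 → |·| = √(4²+4²) = √32 ≈ 5.6569, ∠ = arctan(4/4) ≈ 45.00°
pole (s+200): 200 + j4 → |·| = √(200²+4²) = √40016 ≈ 200.04, ∠ = arctan(4/200) ≈ 1.15°
|L| = 5 · 1030.9 / 1131.6 ≈ 4.5551
Gain = 20 log₁₀(4.5551) ≈ 13.17 dB
∠L = 76.88° − 46.15° = 30.73°

13.2 dB, 30.7°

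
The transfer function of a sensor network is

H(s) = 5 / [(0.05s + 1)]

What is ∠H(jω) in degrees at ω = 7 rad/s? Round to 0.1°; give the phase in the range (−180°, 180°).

-19.3°

At ω = 7 rad/s:
pole (1 + j7·0.05) = 1 + j0.35 → |·| ≈ 1.0595, ∠ ≈ 19.29°
∠H = (0°) − (19.29°) = -19.29°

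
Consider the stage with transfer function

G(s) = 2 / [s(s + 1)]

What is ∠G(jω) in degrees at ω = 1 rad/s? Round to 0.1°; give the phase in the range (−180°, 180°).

-135.0°

At s = jω = j1:
pole (s+1): 1 + j1 → |·| = √(1²+1²) = √2 ≈ 1.4142, ∠ = arctan(1/1) ≈ 45.00°
pole at origin: |s| = 1, ∠ = 90.00° (in denominator)
∠G = 0.00° − 135.00° = -135.00°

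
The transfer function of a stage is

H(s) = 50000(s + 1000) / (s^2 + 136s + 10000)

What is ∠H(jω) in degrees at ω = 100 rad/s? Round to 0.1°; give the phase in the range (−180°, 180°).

At s = jω = j100:
zero (s+1000): 1000 + j100 → |·| = √(1000²+100²) = √1010000 ≈ 1005, ∠ = arctan(100/1000) ≈ 5.71°
quadratic: (j100)² + 136·j100 + 10000 = 0 + j13600 → |·| ≈ 13600, ∠ ≈ 90.00°
∠H = 5.71° − 90.00° = -84.29°

-84.3°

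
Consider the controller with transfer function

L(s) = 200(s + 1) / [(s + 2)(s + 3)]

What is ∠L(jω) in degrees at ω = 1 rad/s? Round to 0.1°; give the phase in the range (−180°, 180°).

0.0°

At s = jω = j1:
zero (s+1): 1 + j1 → |·| = √(1²+1²) = √2 ≈ 1.4142, ∠ = arctan(1/1) ≈ 45.00°
pole (s+2): 2 + j1 → |·| = √(2²+1²) = √5 ≈ 2.2361, ∠ = arctan(1/2) ≈ 26.57°
pole (s+3): 3 + j1 → |·| = √(3²+1²) = √10 ≈ 3.1623, ∠ = arctan(1/3) ≈ 18.43°
∠L = 45.00° − 45.00° = 0.00°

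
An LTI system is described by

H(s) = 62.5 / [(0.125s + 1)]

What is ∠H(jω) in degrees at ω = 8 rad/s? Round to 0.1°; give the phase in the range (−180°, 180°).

-45.0°

At ω = 8 rad/s:
pole (1 + j8·0.125) = 1 + j1 → |·| ≈ 1.4142, ∠ ≈ 45.00°
∠H = (0°) − (45.00°) = -45.00°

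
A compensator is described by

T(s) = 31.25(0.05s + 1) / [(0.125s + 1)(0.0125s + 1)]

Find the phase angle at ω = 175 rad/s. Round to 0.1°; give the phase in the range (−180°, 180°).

At ω = 175 rad/s:
zero (1 + j175·0.05) = 1 + j8.75 → |·| ≈ 8.807, ∠ ≈ 83.48°
pole (1 + j175·0.125) = 1 + j21.875 → |·| ≈ 21.898, ∠ ≈ 87.38°
pole (1 + j175·0.0125) = 1 + j2.1875 → |·| ≈ 2.4052, ∠ ≈ 65.43°
∠T = (83.48°) − (87.38° + 65.43°) = -69.33°

-69.3°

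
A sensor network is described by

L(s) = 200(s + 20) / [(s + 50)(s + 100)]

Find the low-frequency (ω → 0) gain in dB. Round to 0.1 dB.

L(0) = 200·20 / (50·100) = 0.8
20 log₁₀(0.8) ≈ -1.94 dB

-1.9 dB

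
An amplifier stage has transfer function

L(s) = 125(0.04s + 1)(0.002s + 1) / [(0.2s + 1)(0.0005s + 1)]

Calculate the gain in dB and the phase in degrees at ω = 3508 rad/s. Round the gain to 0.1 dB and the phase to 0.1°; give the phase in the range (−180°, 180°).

At ω = 3508 rad/s:
zero (1 + j3508·0.04) = 1 + j140.32 → |·| ≈ 140.32, ∠ ≈ 89.59°
zero (1 + j3508·0.002) = 1 + j7.016 → |·| ≈ 7.0869, ∠ ≈ 81.89°
pole (1 + j3508·0.2) = 1 + j701.6 → |·| ≈ 701.6, ∠ ≈ 89.92°
pole (1 + j3508·0.0005) = 1 + j1.754 → |·| ≈ 2.019, ∠ ≈ 60.31°
|L| = 125 · 140.32 · 7.0869 / (701.6 · 2.019) ≈ 87.753
Gain = 20 log₁₀(87.753) ≈ 38.87 dB
∠L = (89.59° + 81.89°) − (89.92° + 60.31°) = 21.25°

38.9 dB, 21.3°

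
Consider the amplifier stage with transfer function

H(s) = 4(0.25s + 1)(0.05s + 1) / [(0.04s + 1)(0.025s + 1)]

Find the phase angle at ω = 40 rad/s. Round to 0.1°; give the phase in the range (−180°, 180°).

At ω = 40 rad/s:
zero (1 + j40·0.25) = 1 + j10 → |·| ≈ 10.05, ∠ ≈ 84.29°
zero (1 + j40·0.05) = 1 + j2 → |·| ≈ 2.2361, ∠ ≈ 63.43°
pole (1 + j40·0.04) = 1 + j1.6 → |·| ≈ 1.8868, ∠ ≈ 57.99°
pole (1 + j40·0.025) = 1 + j1 → |·| ≈ 1.4142, ∠ ≈ 45.00°
∠H = (84.29° + 63.43°) − (57.99° + 45.00°) = 44.73°

44.7°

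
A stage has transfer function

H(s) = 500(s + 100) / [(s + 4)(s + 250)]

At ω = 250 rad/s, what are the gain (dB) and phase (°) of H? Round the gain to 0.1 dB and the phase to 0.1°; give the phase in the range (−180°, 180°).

At s = jω = j250:
zero (s+100): 100 + j250 → |·| = √(100²+250²) = √72500 ≈ 269.26, ∠ = arctan(250/100) ≈ 68.20°
pole (s+4): 4 + j250 → |·| = √(4²+250²) = √62516 ≈ 250.03, ∠ = arctan(250/4) ≈ 89.08°
pole (s+250): 250 + j250 → |·| = √(250²+250²) = √125000 ≈ 353.55, ∠ = arctan(250/250) ≈ 45.00°
|H| = 500 · 269.26 / 88398 ≈ 1.523
Gain = 20 log₁₀(1.523) ≈ 3.65 dB
∠H = 68.20° − 134.08° = -65.88°

3.7 dB, -65.9°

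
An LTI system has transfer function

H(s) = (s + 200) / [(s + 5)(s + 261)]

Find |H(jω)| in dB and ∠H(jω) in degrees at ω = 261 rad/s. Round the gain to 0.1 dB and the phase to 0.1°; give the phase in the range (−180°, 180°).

-49.3 dB, -81.4°

At s = jω = j261:
zero (s+200): 200 + j261 → |·| = √(200²+261²) = √108121 ≈ 328.82, ∠ = arctan(261/200) ≈ 52.54°
pole (s+5): 5 + j261 → |·| = √(5²+261²) = √68146 ≈ 261.05, ∠ = arctan(261/5) ≈ 88.90°
pole (s+261): 261 + j261 → |·| = √(261²+261²) = √136242 ≈ 369.11, ∠ = arctan(261/261) ≈ 45.00°
|H| = 1 · 328.82 / 96356 ≈ 0.0034126
Gain = 20 log₁₀(0.0034126) ≈ -49.34 dB
∠H = 52.54° − 133.90° = -81.36°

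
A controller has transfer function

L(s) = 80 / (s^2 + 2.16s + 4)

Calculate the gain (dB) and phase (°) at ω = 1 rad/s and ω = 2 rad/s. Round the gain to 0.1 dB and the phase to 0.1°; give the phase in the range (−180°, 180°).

At s = jω = j1:
quadratic: (j1)² + 2.16·j1 + 4 = 3 + j2.16 → |·| ≈ 3.6967, ∠ ≈ 35.75°
|L| = 80 / 3.6967 ≈ 21.641
Gain = 20 log₁₀(21.641) ≈ 26.71 dB
∠L = 0.00° − 35.75° = -35.75°

At s = jω = j2:
quadratic: (j2)² + 2.16·j2 + 4 = 0 + j4.32 → |·| ≈ 4.32, ∠ ≈ 90.00°
|L| = 80 / 4.32 ≈ 18.519
Gain = 20 log₁₀(18.519) ≈ 25.35 dB
∠L = 0.00° − 90.00° = -90.00°

ω = 1: 26.7 dB, -35.8°; ω = 2: 25.4 dB, -90.0°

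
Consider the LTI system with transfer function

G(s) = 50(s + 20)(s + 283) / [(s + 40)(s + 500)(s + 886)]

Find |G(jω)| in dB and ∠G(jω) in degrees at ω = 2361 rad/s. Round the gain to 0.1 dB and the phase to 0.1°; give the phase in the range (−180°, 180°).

-34.2 dB, -63.8°

At s = jω = j2361:
zero (s+20): 20 + j2361 → |·| = √(20²+2361²) = √5574721 ≈ 2361.1, ∠ = arctan(2361/20) ≈ 89.51°
zero (s+283): 283 + j2361 → |·| = √(283²+2361²) = √5654410 ≈ 2377.9, ∠ = arctan(2361/283) ≈ 83.16°
pole (s+40): 40 + j2361 → |·| = √(40²+2361²) = √5575921 ≈ 2361.3, ∠ = arctan(2361/40) ≈ 89.03°
pole (s+500): 500 + j2361 → |·| = √(500²+2361²) = √5824321 ≈ 2413.4, ∠ = arctan(2361/500) ≈ 78.04°
pole (s+886): 886 + j2361 → |·| = √(886²+2361²) = √6359317 ≈ 2521.8, ∠ = arctan(2361/886) ≈ 69.43°
|G| = 50 · 5.6145e+06 / 1.4371e+10 ≈ 0.019534
Gain = 20 log₁₀(0.019534) ≈ -34.18 dB
∠G = 172.67° − 236.50° = -63.83°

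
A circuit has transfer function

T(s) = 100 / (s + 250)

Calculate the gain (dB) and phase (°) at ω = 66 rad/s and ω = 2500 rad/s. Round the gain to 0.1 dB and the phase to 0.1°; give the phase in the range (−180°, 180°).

ω = 66: -8.3 dB, -14.8°; ω = 2500: -28.0 dB, -84.3°

At s = jω = j66:
pole (s+250): 250 + j66 → |·| = √(250²+66²) = √66856 ≈ 258.57, ∠ = arctan(66/250) ≈ 14.79°
|T| = 100 / 258.57 ≈ 0.38674
Gain = 20 log₁₀(0.38674) ≈ -8.25 dB
∠T = 0.00° − 14.79° = -14.79°

At s = jω = j2500:
pole (s+250): 250 + j2500 → |·| = √(250²+2500²) = √6312500 ≈ 2512.5, ∠ = arctan(2500/250) ≈ 84.29°
|T| = 100 / 2512.5 ≈ 0.039801
Gain = 20 log₁₀(0.039801) ≈ -28.00 dB
∠T = 0.00° − 84.29° = -84.29°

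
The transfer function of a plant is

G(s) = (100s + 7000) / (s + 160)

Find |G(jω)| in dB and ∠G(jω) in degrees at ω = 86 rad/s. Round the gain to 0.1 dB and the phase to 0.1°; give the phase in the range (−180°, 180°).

35.7 dB, 22.6°

Substitute s = j86:
Numerator: 100(j86) + 7000 = 7000 + j8600
Denominator: (j86) + 160 = 160 + j86
|N| = √(7000² + 8600²) ≈ 11089, ∠N ≈ 50.86°
|D| = √(160² + 86²) ≈ 181.65, ∠D ≈ 28.26°
|G| = 11089 / 181.65 ≈ 61.046
Gain = 20 log₁₀(61.046) ≈ 35.71 dB
∠G = 50.86° − 28.26° = 22.60°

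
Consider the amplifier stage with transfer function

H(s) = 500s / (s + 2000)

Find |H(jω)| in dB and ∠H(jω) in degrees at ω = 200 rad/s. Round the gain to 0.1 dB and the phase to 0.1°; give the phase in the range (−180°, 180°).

33.9 dB, 84.3°

At s = jω = j200:
zero at origin: s = j200 → |·| = 200, ∠ = 90.00°
pole (s+2000): 2000 + j200 → |·| = √(2000²+200²) = √4040000 ≈ 2010, ∠ = arctan(200/2000) ≈ 5.71°
|H| = 500 · 200 / 2010 ≈ 49.751
Gain = 20 log₁₀(49.751) ≈ 33.94 dB
∠H = 90.00° − 5.71° = 84.29°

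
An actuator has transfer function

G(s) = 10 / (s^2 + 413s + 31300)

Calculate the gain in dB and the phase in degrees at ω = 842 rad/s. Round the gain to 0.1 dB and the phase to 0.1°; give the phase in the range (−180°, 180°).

-97.6 dB, -152.8°

Substitute s = j842:
Numerator: 10 = 10 + j0
Denominator: (j842)^2 + 413(j842) + 31300 = -677664 + j347746
|N| = √(10² + 0²) ≈ 10, ∠N ≈ 0.00°
|D| = √(677664² + 347746²) ≈ 7.6168e+05, ∠D ≈ 152.84°
|G| = 10 / 7.6168e+05 ≈ 1.3129e-05
Gain = 20 log₁₀(1.3129e-05) ≈ -97.64 dB
∠G = 0.00° − 152.84° = -152.84°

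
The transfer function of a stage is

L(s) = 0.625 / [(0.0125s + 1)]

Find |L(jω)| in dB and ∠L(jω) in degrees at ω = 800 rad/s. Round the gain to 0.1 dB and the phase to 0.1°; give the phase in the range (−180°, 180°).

-24.1 dB, -84.3°

At ω = 800 rad/s:
pole (1 + j800·0.0125) = 1 + j10 → |·| ≈ 10.05, ∠ ≈ 84.29°
|L| = 0.625 · 1 / (10.05) ≈ 0.062189
Gain = 20 log₁₀(0.062189) ≈ -24.13 dB
∠L = (0°) − (84.29°) = -84.29°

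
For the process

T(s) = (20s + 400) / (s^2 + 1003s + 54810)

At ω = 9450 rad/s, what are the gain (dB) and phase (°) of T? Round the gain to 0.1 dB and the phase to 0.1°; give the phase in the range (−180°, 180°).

-53.5 dB, -84.1°

Substitute s = j9450:
Numerator: 20(j9450) + 400 = 400 + j189000
Denominator: (j9450)^2 + 1003(j9450) + 54810 = -89247690 + j9478350
|N| = √(400² + 189000²) ≈ 1.89e+05, ∠N ≈ 89.88°
|D| = √(89247690² + 9478350²) ≈ 8.975e+07, ∠D ≈ 173.94°
|T| = 1.89e+05 / 8.975e+07 ≈ 0.0021058
Gain = 20 log₁₀(0.0021058) ≈ -53.53 dB
∠T = 89.88° − 173.94° = -84.06°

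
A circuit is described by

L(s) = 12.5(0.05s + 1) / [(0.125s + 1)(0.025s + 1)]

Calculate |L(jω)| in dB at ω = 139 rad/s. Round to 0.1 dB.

2.9 dB

At ω = 139 rad/s:
zero (1 + j139·0.05) = 1 + j6.95 → |·| ≈ 7.0216, ∠ ≈ 81.81°
pole (1 + j139·0.125) = 1 + j17.375 → |·| ≈ 17.404, ∠ ≈ 86.71°
pole (1 + j139·0.025) = 1 + j3.475 → |·| ≈ 3.616, ∠ ≈ 73.95°
|L| = 12.5 · 7.0216 / (17.404 · 3.616) ≈ 1.3947
Gain = 20 log₁₀(1.3947) ≈ 2.89 dB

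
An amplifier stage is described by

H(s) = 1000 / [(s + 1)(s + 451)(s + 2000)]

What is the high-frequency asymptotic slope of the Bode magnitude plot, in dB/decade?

-60 dB/decade

Each pole contributes −20 dB/decade at high frequency; each zero contributes +20 dB/decade.
Net: 0 zero(s) − 3 pole(s) → -60 dB/decade.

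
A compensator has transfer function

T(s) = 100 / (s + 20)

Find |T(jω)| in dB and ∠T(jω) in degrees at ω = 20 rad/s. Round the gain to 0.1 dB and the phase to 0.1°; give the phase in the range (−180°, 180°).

11.0 dB, -45.0°

Substitute s = j20:
Numerator: 100 = 100 + j0
Denominator: (j20) + 20 = 20 + j20
|N| = √(100² + 0²) ≈ 100, ∠N ≈ 0.00°
|D| = √(20² + 20²) ≈ 28.284, ∠D ≈ 45.00°
|T| = 100 / 28.284 ≈ 3.5356
Gain = 20 log₁₀(3.5356) ≈ 10.97 dB
∠T = 0.00° − 45.00° = -45.00°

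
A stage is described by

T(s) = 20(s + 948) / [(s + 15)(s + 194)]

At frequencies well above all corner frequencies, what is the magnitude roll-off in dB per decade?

Each pole contributes −20 dB/decade at high frequency; each zero contributes +20 dB/decade.
Net: 1 zero(s) − 2 pole(s) → -20 dB/decade.

-20 dB/decade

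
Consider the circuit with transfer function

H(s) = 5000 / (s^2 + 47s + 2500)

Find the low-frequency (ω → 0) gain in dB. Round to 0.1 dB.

H(0) = 5000 / 2500 = 2
20 log₁₀(2) ≈ 6.02 dB

6.0 dB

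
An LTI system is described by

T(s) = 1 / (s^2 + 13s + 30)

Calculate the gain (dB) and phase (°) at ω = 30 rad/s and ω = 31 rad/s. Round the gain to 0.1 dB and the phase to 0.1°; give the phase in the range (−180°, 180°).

ω = 30: -59.6 dB, -155.9°; ω = 31: -60.1 dB, -156.6°

Substitute s = j30:
Numerator: 1 = 1 + j0
Denominator: (j30)^2 + 13(j30) + 30 = -870 + j390
|N| = √(1² + 0²) ≈ 1, ∠N ≈ 0.00°
|D| = √(870² + 390²) ≈ 953.41, ∠D ≈ 155.85°
|T| = 1 / 953.41 ≈ 0.0010489
Gain = 20 log₁₀(0.0010489) ≈ -59.59 dB
∠T = 0.00° − 155.85° = -155.85°

Substitute s = j31:
Numerator: 1 = 1 + j0
Denominator: (j31)^2 + 13(j31) + 30 = -931 + j403
|N| = √(1² + 0²) ≈ 1, ∠N ≈ 0.00°
|D| = √(931² + 403²) ≈ 1014.5, ∠D ≈ 156.59°
|T| = 1 / 1014.5 ≈ 0.00098571
Gain = 20 log₁₀(0.00098571) ≈ -60.13 dB
∠T = 0.00° − 156.59° = -156.59°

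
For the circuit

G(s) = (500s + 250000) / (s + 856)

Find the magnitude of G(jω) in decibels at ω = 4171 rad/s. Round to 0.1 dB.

Substitute s = j4171:
Numerator: 500(j4171) + 250000 = 250000 + j2085500
Denominator: (j4171) + 856 = 856 + j4171
|N| = √(250000² + 2085500²) ≈ 2.1004e+06, ∠N ≈ 83.16°
|D| = √(856² + 4171²) ≈ 4257.9, ∠D ≈ 78.40°
|G| = 2.1004e+06 / 4257.9 ≈ 493.29
Gain = 20 log₁₀(493.29) ≈ 53.86 dB

53.9 dB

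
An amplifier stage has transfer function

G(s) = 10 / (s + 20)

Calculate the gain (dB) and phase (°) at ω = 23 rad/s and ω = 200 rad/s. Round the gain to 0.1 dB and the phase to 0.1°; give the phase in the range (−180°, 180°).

Substitute s = j23:
Numerator: 10 = 10 + j0
Denominator: (j23) + 20 = 20 + j23
|N| = √(10² + 0²) ≈ 10, ∠N ≈ 0.00°
|D| = √(20² + 23²) ≈ 30.48, ∠D ≈ 48.99°
|G| = 10 / 30.48 ≈ 0.32808
Gain = 20 log₁₀(0.32808) ≈ -9.68 dB
∠G = 0.00° − 48.99° = -48.99°

Substitute s = j200:
Numerator: 10 = 10 + j0
Denominator: (j200) + 20 = 20 + j200
|N| = √(10² + 0²) ≈ 10, ∠N ≈ 0.00°
|D| = √(20² + 200²) ≈ 201, ∠D ≈ 84.29°
|G| = 10 / 201 ≈ 0.049751
Gain = 20 log₁₀(0.049751) ≈ -26.06 dB
∠G = 0.00° − 84.29° = -84.29°

ω = 23: -9.7 dB, -49.0°; ω = 200: -26.1 dB, -84.3°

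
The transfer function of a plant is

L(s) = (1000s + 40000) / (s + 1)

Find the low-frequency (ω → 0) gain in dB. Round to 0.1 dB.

L(0) = 40000 / 1 = 40000
20 log₁₀(40000) ≈ 92.04 dB

92.0 dB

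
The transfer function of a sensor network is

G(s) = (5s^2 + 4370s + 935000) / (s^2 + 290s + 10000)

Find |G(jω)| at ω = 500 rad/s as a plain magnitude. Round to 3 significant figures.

Substitute s = j500:
Numerator: 5(j500)^2 + 4370(j500) + 935000 = -315000 + j2185000
Denominator: (j500)^2 + 290(j500) + 10000 = -240000 + j145000
|N| = √(315000² + 2185000²) ≈ 2.2076e+06, ∠N ≈ 98.20°
|D| = √(240000² + 145000²) ≈ 2.804e+05, ∠D ≈ 148.86°
|G| = 2.2076e+06 / 2.804e+05 ≈ 7.873

7.87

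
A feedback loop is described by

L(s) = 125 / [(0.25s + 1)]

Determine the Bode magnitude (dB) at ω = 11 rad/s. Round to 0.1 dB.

32.6 dB

At ω = 11 rad/s:
pole (1 + j11·0.25) = 1 + j2.75 → |·| ≈ 2.9262, ∠ ≈ 70.02°
|L| = 125 · 1 / (2.9262) ≈ 42.718
Gain = 20 log₁₀(42.718) ≈ 32.61 dB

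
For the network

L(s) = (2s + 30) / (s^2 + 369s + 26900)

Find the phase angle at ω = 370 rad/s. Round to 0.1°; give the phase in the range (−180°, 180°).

Substitute s = j370:
Numerator: 2(j370) + 30 = 30 + j740
Denominator: (j370)^2 + 369(j370) + 26900 = -110000 + j136530
|N| = √(30² + 740²) ≈ 740.61, ∠N ≈ 87.68°
|D| = √(110000² + 136530²) ≈ 1.7533e+05, ∠D ≈ 128.86°
∠L = 87.68° − 128.86° = -41.18°

-41.2°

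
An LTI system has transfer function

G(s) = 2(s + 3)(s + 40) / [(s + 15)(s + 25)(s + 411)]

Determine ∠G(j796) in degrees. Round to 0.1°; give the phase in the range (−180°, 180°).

At s = jω = j796:
zero (s+3): 3 + j796 → |·| = √(3²+796²) = √633625 ≈ 796.01, ∠ = arctan(796/3) ≈ 89.78°
zero (s+40): 40 + j796 → |·| = √(40²+796²) = √635216 ≈ 797, ∠ = arctan(796/40) ≈ 87.12°
pole (s+15): 15 + j796 → |·| = √(15²+796²) = √633841 ≈ 796.14, ∠ = arctan(796/15) ≈ 88.92°
pole (s+25): 25 + j796 → |·| = √(25²+796²) = √634241 ≈ 796.39, ∠ = arctan(796/25) ≈ 88.20°
pole (s+411): 411 + j796 → |·| = √(411²+796²) = √802537 ≈ 895.84, ∠ = arctan(796/411) ≈ 62.69°
∠G = 176.90° − 239.81° = -62.91°

-62.9°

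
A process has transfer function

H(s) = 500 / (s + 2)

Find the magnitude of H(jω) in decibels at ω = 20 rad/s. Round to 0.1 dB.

Substitute s = j20:
Numerator: 500 = 500 + j0
Denominator: (j20) + 2 = 2 + j20
|N| = √(500² + 0²) ≈ 500, ∠N ≈ 0.00°
|D| = √(2² + 20²) ≈ 20.1, ∠D ≈ 84.29°
|H| = 500 / 20.1 ≈ 24.876
Gain = 20 log₁₀(24.876) ≈ 27.92 dB

27.9 dB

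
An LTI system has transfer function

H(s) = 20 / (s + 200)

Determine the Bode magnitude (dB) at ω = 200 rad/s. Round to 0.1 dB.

Substitute s = j200:
Numerator: 20 = 20 + j0
Denominator: (j200) + 200 = 200 + j200
|N| = √(20² + 0²) ≈ 20, ∠N ≈ 0.00°
|D| = √(200² + 200²) ≈ 282.84, ∠D ≈ 45.00°
|H| = 20 / 282.84 ≈ 0.070711
Gain = 20 log₁₀(0.070711) ≈ -23.01 dB

-23.0 dB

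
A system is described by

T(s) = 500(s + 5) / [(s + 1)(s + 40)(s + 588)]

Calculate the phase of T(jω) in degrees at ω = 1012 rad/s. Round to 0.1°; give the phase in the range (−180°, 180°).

-147.8°

At s = jω = j1012:
zero (s+5): 5 + j1012 → |·| = √(5²+1012²) = √1024169 ≈ 1012, ∠ = arctan(1012/5) ≈ 89.72°
pole (s+1): 1 + j1012 → |·| = √(1²+1012²) = √1024145 ≈ 1012, ∠ = arctan(1012/1) ≈ 89.94°
pole (s+40): 40 + j1012 → |·| = √(40²+1012²) = √1025744 ≈ 1012.8, ∠ = arctan(1012/40) ≈ 87.74°
pole (s+588): 588 + j1012 → |·| = √(588²+1012²) = √1369888 ≈ 1170.4, ∠ = arctan(1012/588) ≈ 59.84°
∠T = 89.72° − 237.52° = -147.80°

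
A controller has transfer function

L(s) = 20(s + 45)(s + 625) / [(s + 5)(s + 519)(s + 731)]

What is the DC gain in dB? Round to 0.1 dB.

L(0) = 20·45·625 / (5·519·731) ≈ 0.29653
20 log₁₀(0.29653) ≈ -10.56 dB

-10.6 dB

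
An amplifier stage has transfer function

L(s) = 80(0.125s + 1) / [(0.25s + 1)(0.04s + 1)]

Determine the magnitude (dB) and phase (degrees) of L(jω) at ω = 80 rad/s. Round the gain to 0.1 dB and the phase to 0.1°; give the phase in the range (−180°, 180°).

At ω = 80 rad/s:
zero (1 + j80·0.125) = 1 + j10 → |·| ≈ 10.05, ∠ ≈ 84.29°
pole (1 + j80·0.25) = 1 + j20 → |·| ≈ 20.025, ∠ ≈ 87.14°
pole (1 + j80·0.04) = 1 + j3.2 → |·| ≈ 3.3526, ∠ ≈ 72.65°
|L| = 80 · 10.05 / (20.025 · 3.3526) ≈ 11.976
Gain = 20 log₁₀(11.976) ≈ 21.57 dB
∠L = (84.29°) − (87.14° + 72.65°) = -75.50°

21.6 dB, -75.5°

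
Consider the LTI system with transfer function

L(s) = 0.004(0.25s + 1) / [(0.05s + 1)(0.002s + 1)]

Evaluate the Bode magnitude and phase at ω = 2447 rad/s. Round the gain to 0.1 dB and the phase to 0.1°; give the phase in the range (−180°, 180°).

-48.0 dB, -78.1°

At ω = 2447 rad/s:
zero (1 + j2447·0.25) = 1 + j611.75 → |·| ≈ 611.75, ∠ ≈ 89.91°
pole (1 + j2447·0.05) = 1 + j122.35 → |·| ≈ 122.35, ∠ ≈ 89.53°
pole (1 + j2447·0.002) = 1 + j4.894 → |·| ≈ 4.9951, ∠ ≈ 78.45°
|L| = 0.004 · 611.75 / (122.35 · 4.9951) ≈ 0.0040039
Gain = 20 log₁₀(0.0040039) ≈ -47.95 dB
∠L = (89.91°) − (89.53° + 78.45°) = -78.07°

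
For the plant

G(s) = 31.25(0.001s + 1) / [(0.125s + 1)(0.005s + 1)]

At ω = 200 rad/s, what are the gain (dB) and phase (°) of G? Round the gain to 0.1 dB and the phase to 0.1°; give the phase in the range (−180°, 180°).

At ω = 200 rad/s:
zero (1 + j200·0.001) = 1 + j0.2 → |·| ≈ 1.0198, ∠ ≈ 11.31°
pole (1 + j200·0.125) = 1 + j25 → |·| ≈ 25.02, ∠ ≈ 87.71°
pole (1 + j200·0.005) = 1 + j1 → |·| ≈ 1.4142, ∠ ≈ 45.00°
|G| = 31.25 · 1.0198 / (25.02 · 1.4142) ≈ 0.90067
Gain = 20 log₁₀(0.90067) ≈ -0.91 dB
∠G = (11.31°) − (87.71° + 45.00°) = -121.40°

-0.9 dB, -121.4°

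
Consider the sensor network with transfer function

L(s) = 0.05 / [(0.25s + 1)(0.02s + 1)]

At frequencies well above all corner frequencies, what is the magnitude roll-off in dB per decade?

Each pole contributes −20 dB/decade at high frequency; each zero contributes +20 dB/decade.
Net: 0 zero(s) − 2 pole(s) → -40 dB/decade.

-40 dB/decade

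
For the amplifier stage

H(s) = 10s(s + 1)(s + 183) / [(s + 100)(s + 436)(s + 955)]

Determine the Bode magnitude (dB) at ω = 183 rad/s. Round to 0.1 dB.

-0.9 dB

At s = jω = j183:
zero (s+1): 1 + j183 → |·| = √(1²+183²) = √33490 ≈ 183, ∠ = arctan(183/1) ≈ 89.69°
zero (s+183): 183 + j183 → |·| = √(183²+183²) = √66978 ≈ 258.8, ∠ = arctan(183/183) ≈ 45.00°
zero at origin: s = j183 → |·| = 183, ∠ = 90.00°
pole (s+100): 100 + j183 → |·| = √(100²+183²) = √43489 ≈ 208.54, ∠ = arctan(183/100) ≈ 61.35°
pole (s+436): 436 + j183 → |·| = √(436²+183²) = √223585 ≈ 472.85, ∠ = arctan(183/436) ≈ 22.77°
pole (s+955): 955 + j183 → |·| = √(955²+183²) = √945514 ≈ 972.38, ∠ = arctan(183/955) ≈ 10.85°
|H| = 10 · 8.667e+06 / 9.5885e+07 ≈ 0.9039
Gain = 20 log₁₀(0.9039) ≈ -0.88 dB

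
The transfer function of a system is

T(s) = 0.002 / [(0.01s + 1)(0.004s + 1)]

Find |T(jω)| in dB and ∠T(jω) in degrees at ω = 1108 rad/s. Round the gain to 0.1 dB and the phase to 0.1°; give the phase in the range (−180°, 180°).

At ω = 1108 rad/s:
pole (1 + j1108·0.01) = 1 + j11.08 → |·| ≈ 11.125, ∠ ≈ 84.84°
pole (1 + j1108·0.004) = 1 + j4.432 → |·| ≈ 4.5434, ∠ ≈ 77.29°
|T| = 0.002 · 1 / (11.125 · 4.5434) ≈ 3.9568e-05
Gain = 20 log₁₀(3.9568e-05) ≈ -88.05 dB
∠T = (0°) − (84.84° + 77.29°) = -162.13°

-88.1 dB, -162.1°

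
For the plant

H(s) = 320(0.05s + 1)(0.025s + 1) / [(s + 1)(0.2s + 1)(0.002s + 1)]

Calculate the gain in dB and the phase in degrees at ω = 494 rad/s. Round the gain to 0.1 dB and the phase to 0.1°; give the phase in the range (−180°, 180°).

3.1 dB, -50.9°

At ω = 494 rad/s:
zero (1 + j494·0.05) = 1 + j24.7 → |·| ≈ 24.72, ∠ ≈ 87.68°
zero (1 + j494·0.025) = 1 + j12.35 → |·| ≈ 12.39, ∠ ≈ 85.37°
pole (1 + j494·1) = 1 + j494 → |·| ≈ 494, ∠ ≈ 89.88°
pole (1 + j494·0.2) = 1 + j98.8 → |·| ≈ 98.805, ∠ ≈ 89.42°
pole (1 + j494·0.002) = 1 + j0.988 → |·| ≈ 1.4058, ∠ ≈ 44.65°
|H| = 320 · 24.72 · 12.39 / (494 · 98.805 · 1.4058) ≈ 1.4284
Gain = 20 log₁₀(1.4284) ≈ 3.10 dB
∠H = (87.68° + 85.37°) − (89.88° + 89.42° + 44.65°) = -50.90°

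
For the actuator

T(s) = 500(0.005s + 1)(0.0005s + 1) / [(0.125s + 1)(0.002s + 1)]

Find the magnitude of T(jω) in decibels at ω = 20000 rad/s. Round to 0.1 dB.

At ω = 20000 rad/s:
zero (1 + j20000·0.005) = 1 + j100 → |·| ≈ 100, ∠ ≈ 89.43°
zero (1 + j20000·0.0005) = 1 + j10 → |·| ≈ 10.05, ∠ ≈ 84.29°
pole (1 + j20000·0.125) = 1 + j2500 → |·| ≈ 2500, ∠ ≈ 89.98°
pole (1 + j20000·0.002) = 1 + j40 → |·| ≈ 40.012, ∠ ≈ 88.57°
|T| = 500 · 100 · 10.05 / (2500 · 40.012) ≈ 5.0235
Gain = 20 log₁₀(5.0235) ≈ 14.02 dB

14.0 dB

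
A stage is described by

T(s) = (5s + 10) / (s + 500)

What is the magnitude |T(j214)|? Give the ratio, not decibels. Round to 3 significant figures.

Substitute s = j214:
Numerator: 5(j214) + 10 = 10 + j1070
Denominator: (j214) + 500 = 500 + j214
|N| = √(10² + 1070²) ≈ 1070, ∠N ≈ 89.46°
|D| = √(500² + 214²) ≈ 543.87, ∠D ≈ 23.17°
|T| = 1070 / 543.87 ≈ 1.9674

1.97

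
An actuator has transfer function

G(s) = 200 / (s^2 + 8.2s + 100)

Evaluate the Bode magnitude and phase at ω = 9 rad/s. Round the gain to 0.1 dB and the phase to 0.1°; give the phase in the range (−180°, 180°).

At s = jω = j9:
quadratic: (j9)² + 8.2·j9 + 100 = 19 + j73.8 → |·| ≈ 76.207, ∠ ≈ 75.56°
|G| = 200 / 76.207 ≈ 2.6244
Gain = 20 log₁₀(2.6244) ≈ 8.38 dB
∠G = 0.00° − 75.56° = -75.56°

8.4 dB, -75.6°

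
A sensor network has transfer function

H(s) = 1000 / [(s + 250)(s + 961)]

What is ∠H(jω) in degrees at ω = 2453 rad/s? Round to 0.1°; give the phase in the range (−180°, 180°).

At s = jω = j2453:
pole (s+250): 250 + j2453 → |·| = √(250²+2453²) = √6079709 ≈ 2465.7, ∠ = arctan(2453/250) ≈ 84.18°
pole (s+961): 961 + j2453 → |·| = √(961²+2453²) = √6940730 ≈ 2634.5, ∠ = arctan(2453/961) ≈ 68.61°
∠H = 0.00° − 152.79° = -152.79°

-152.8°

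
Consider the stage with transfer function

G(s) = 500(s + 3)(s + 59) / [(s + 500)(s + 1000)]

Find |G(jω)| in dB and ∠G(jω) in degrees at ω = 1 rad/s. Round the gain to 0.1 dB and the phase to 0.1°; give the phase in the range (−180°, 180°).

At s = jω = j1:
zero (s+3): 3 + j1 → |·| = √(3²+1²) = √10 ≈ 3.1623, ∠ = arctan(1/3) ≈ 18.43°
zero (s+59): 59 + j1 → |·| = √(59²+1²) = √3482 ≈ 59.008, ∠ = arctan(1/59) ≈ 0.97°
pole (s+500): 500 + j1 → |·| = √(500²+1²) = √250001 ≈ 500, ∠ = arctan(1/500) ≈ 0.11°
pole (s+1000): 1000 + j1 → |·| = √(1000²+1²) = √1000001 ≈ 1000, ∠ = arctan(1/1000) ≈ 0.06°
|G| = 500 · 186.6 / 5e+05 ≈ 0.1866
Gain = 20 log₁₀(0.1866) ≈ -14.58 dB
∠G = 19.40° − 0.17° = 19.23°

-14.6 dB, 19.2°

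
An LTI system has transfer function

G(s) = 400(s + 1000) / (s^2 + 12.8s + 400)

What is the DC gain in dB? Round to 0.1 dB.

60.0 dB

G(0) = 400·1000 / 400 = 1000
20 log₁₀(1000) ≈ 60.00 dB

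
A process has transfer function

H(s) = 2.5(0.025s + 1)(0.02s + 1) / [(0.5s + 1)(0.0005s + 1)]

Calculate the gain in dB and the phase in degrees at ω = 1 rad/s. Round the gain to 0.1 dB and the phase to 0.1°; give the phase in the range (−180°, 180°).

At ω = 1 rad/s:
zero (1 + j1·0.025) = 1 + j0.025 → |·| ≈ 1.0003, ∠ ≈ 1.43°
zero (1 + j1·0.02) = 1 + j0.02 → |·| ≈ 1.0002, ∠ ≈ 1.15°
pole (1 + j1·0.5) = 1 + j0.5 → |·| ≈ 1.118, ∠ ≈ 26.57°
pole (1 + j1·0.0005) = 1 + j0.0005 → |·| ≈ 1, ∠ ≈ 0.03°
|H| = 2.5 · 1.0003 · 1.0002 / (1.118 · 1) ≈ 2.2373
Gain = 20 log₁₀(2.2373) ≈ 6.99 dB
∠H = (1.43° + 1.15°) − (26.57° + 0.03°) = -24.02°

7.0 dB, -24.0°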